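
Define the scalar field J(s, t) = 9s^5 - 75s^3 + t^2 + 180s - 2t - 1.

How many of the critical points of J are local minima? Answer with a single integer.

2

J separates as a function of s plus a function of t, so ∇J=0 decouples.
∂J/∂s = 45(s - 2)(s - 1)(s + 1)(s + 2) = 0 at s ∈ {-2, -1, 1, 2}; ∂J/∂t = 2(t - 1) = 0 at t ∈ {1}.
The Hessian is diagonal: diag(J_ss, J_tt). Second derivatives: J_ss(-2)=-540, J_ss(-1)=270, J_ss(1)=-270, J_ss(2)=540; J_tt(1)=2.
Local minima occur where both diagonal entries positive: (-1, 1), (2, 1). Count: 2.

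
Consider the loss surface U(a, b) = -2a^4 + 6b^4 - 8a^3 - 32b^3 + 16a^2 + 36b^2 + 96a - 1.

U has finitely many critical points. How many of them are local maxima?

U separates as a function of a plus a function of b, so ∇U=0 decouples.
∂U/∂a = -8(a - 2)(a + 2)(a + 3) = 0 at a ∈ {-3, -2, 2}; ∂U/∂b = 24b(b - 3)(b - 1) = 0 at b ∈ {0, 1, 3}.
The Hessian is diagonal: diag(U_aa, U_bb). Second derivatives: U_aa(-3)=-40, U_aa(-2)=32, U_aa(2)=-160; U_bb(0)=72, U_bb(1)=-48, U_bb(3)=144.
Local maxima occur where both diagonal entries negative: (-3, 1), (2, 1). Count: 2.

2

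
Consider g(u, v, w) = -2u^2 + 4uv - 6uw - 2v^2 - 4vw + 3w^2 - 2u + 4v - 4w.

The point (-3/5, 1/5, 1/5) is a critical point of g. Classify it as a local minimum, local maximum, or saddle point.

saddle point

The Hessian is constant: H = [[-4, 4, -6], [4, -4, -4], [-6, -4, 6]].
Leading principal minors: Δ₁ = -4, Δ₂ = 0, Δ₃ = 400.
The minors fit neither the all-positive nor the alternating-sign pattern, so H is indefinite: a saddle point.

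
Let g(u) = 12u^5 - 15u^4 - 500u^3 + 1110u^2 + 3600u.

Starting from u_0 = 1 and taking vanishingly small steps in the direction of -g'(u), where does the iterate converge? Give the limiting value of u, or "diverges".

-1

g'(u) = 60(u - 4)(u - 3)(u + 1)(u + 5), so g'(1) = 4320.
Gradient descent moves in the -g' direction, i.e. u is decreasing.
The nearest critical point in that direction is u = -1, where g'' = 4800 > 0 (a local minimum). The iterate converges there.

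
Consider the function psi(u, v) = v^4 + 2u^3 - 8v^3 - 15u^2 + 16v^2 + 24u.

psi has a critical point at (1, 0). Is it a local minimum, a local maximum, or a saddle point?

The mixed partial ∂²psi/∂u∂v is 0, so the Hessian at any point is diag(psi_uu, psi_vv) = diag(6(2u - 5), 4(3v^2 - 12v + 8)).
At (1, 0): H = diag(-18, 32).
The eigenvalues have opposite signs, so H is indefinite: a saddle point.

saddle point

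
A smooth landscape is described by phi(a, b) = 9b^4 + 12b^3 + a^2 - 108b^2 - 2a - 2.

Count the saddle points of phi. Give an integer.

phi separates as a function of a plus a function of b, so ∇phi=0 decouples.
∂phi/∂a = 2(a - 1) = 0 at a ∈ {1}; ∂phi/∂b = 36b(b - 2)(b + 3) = 0 at b ∈ {-3, 0, 2}.
The Hessian is diagonal: diag(phi_aa, phi_bb). Second derivatives: phi_aa(1)=2; phi_bb(-3)=540, phi_bb(0)=-216, phi_bb(2)=360.
Saddle points occur where the two diagonal entries have opposite signs: (1, 0). Count: 1.

1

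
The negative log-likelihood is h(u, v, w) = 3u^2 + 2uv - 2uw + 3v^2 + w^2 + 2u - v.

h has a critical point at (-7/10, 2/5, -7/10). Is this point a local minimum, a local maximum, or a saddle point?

The Hessian is constant: H = [[6, 2, -2], [2, 6, 0], [-2, 0, 2]].
Leading principal minors: Δ₁ = 6, Δ₂ = 32, Δ₃ = 40.
All leading minors are positive, so H is positive definite: a local minimum.

local minimum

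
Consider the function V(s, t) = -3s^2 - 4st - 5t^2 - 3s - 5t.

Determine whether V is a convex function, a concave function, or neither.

concave

V is quadratic, so its Hessian is the constant matrix H = [[-6, -4], [-4, -10]].
det(H) = 44, tr(H) = -16.
det(H) > 0 and tr(H) < 0, so H is negative definite everywhere: concave.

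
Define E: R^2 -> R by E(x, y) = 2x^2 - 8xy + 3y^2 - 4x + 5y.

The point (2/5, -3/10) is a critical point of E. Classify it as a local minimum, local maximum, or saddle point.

saddle point

The Hessian of E is constant: H = [[4, -8], [-8, 6]].
det(H) = 4·6 − (-8)² = -40.
Since det(H) < 0, H is indefinite and the critical point is a saddle point.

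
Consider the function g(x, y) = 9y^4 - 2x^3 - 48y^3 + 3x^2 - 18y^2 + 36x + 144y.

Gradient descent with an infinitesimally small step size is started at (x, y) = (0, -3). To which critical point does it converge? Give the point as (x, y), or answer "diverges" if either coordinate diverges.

g is separable, so gradient descent decouples: x follows -∂g/∂x, y follows -∂g/∂y.
∂g/∂x = -6(x - 3)(x + 2); at x=0 this is 36, so x decreases.
∂g/∂y = 36(y - 4)(y - 1)(y + 1); at y=-3 this is -2016, so y increases.
x converges to its nearest critical value -2 (a local min of the x-part); y converges to -1. The iterate converges to (-2, -1).

(-2, -1)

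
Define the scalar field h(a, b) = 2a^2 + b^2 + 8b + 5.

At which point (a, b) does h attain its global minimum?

(0, -4)

h(a,b) separates as P(a) + Q(b) + 5, so its minimum is min P + min Q + 5.
P'(a) = 4a vanishes at a ∈ {0}; Q'(b) = 2b + 8 vanishes at b ∈ {-4}.
Local minima of P (where P''>0): P(0)=0. Local minima of Q: Q(-4)=-16.
So the global minimum of h is P(0) + Q(-4) + 5 = 0 − 16 + 5 = -11, attained at (0, -4).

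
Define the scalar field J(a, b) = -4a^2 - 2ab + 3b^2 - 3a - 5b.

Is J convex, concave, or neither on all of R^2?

J is quadratic, so its Hessian is the constant matrix H = [[-8, -2], [-2, 6]].
det(H) = -52, tr(H) = -2.
det(H) < 0, so H is indefinite: neither convex nor concave.

neither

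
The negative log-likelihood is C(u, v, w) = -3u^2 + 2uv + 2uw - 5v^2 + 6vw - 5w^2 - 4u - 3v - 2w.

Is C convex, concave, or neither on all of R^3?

concave

C is quadratic, so its Hessian is the constant matrix H = [[-6, 2, 2], [2, -10, 6], [2, 6, -10]].
Leading principal minors: -6, 56, -256.
Signs alternate −, +, − ⇒ H ≺ 0 ⇒ concave.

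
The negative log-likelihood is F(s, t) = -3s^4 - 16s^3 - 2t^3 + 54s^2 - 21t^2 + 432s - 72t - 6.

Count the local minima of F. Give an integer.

F separates as a function of s plus a function of t, so ∇F=0 decouples.
∂F/∂s = -12(s - 3)(s + 3)(s + 4) = 0 at s ∈ {-4, -3, 3}; ∂F/∂t = -6(t + 3)(t + 4) = 0 at t ∈ {-4, -3}.
The Hessian is diagonal: diag(F_ss, F_tt). Second derivatives: F_ss(-4)=-84, F_ss(-3)=72, F_ss(3)=-504; F_tt(-4)=6, F_tt(-3)=-6.
Local minima occur where both diagonal entries positive: (-3, -4). Count: 1.

1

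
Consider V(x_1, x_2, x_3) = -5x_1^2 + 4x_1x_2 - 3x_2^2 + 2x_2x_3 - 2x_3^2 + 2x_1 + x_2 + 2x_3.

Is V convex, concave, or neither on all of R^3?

concave

V is quadratic, so its Hessian is the constant matrix H = [[-10, 4, 0], [4, -6, 2], [0, 2, -4]].
Leading principal minors: -10, 44, -136.
Signs alternate −, +, − ⇒ H ≺ 0 ⇒ concave.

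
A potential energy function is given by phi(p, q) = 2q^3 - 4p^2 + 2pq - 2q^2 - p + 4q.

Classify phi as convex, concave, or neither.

neither

The term 2q^3 is cubic, so the Hessian is not constant.
∂²phi/∂q² = 12q - 4, which takes both signs as q varies (negative for sufficiently negative q). A diagonal entry of the Hessian changing sign means the Hessian is neither positive- nor negative-semidefinite on all of R^2.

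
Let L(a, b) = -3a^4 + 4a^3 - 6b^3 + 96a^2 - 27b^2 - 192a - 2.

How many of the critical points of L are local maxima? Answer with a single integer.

2

L separates as a function of a plus a function of b, so ∇L=0 decouples.
∂L/∂a = -12(a - 4)(a - 1)(a + 4) = 0 at a ∈ {-4, 1, 4}; ∂L/∂b = -18b(b + 3) = 0 at b ∈ {-3, 0}.
The Hessian is diagonal: diag(L_aa, L_bb). Second derivatives: L_aa(-4)=-480, L_aa(1)=180, L_aa(4)=-288; L_bb(-3)=54, L_bb(0)=-54.
Local maxima occur where both diagonal entries negative: (-4, 0), (4, 0). Count: 2.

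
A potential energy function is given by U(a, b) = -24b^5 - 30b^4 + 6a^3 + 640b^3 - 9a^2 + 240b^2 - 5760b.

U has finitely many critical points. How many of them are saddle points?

U separates as a function of a plus a function of b, so ∇U=0 decouples.
∂U/∂a = 18a(a - 1) = 0 at a ∈ {0, 1}; ∂U/∂b = -120(b - 3)(b - 2)(b + 2)(b + 4) = 0 at b ∈ {-4, -2, 2, 3}.
The Hessian is diagonal: diag(U_aa, U_bb). Second derivatives: U_aa(0)=-18, U_aa(1)=18; U_bb(-4)=10080, U_bb(-2)=-4800, U_bb(2)=2880, U_bb(3)=-4200.
Saddle points occur where the two diagonal entries have opposite signs: (0, -4), (0, 2), (1, -2), (1, 3). Count: 4.

4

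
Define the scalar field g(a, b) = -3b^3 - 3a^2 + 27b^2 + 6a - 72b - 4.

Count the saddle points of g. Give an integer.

1

g separates as a function of a plus a function of b, so ∇g=0 decouples.
∂g/∂a = -6(a - 1) = 0 at a ∈ {1}; ∂g/∂b = -9(b - 4)(b - 2) = 0 at b ∈ {2, 4}.
The Hessian is diagonal: diag(g_aa, g_bb). Second derivatives: g_aa(1)=-6; g_bb(2)=18, g_bb(4)=-18.
Saddle points occur where the two diagonal entries have opposite signs: (1, 2). Count: 1.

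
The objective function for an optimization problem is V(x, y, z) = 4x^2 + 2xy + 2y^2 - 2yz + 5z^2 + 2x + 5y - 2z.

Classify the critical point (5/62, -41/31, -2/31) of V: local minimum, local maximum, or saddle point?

The Hessian is constant: H = [[8, 2, 0], [2, 4, -2], [0, -2, 10]].
Leading principal minors: Δ₁ = 8, Δ₂ = 28, Δ₃ = 248.
All leading minors are positive, so H is positive definite: a local minimum.

local minimum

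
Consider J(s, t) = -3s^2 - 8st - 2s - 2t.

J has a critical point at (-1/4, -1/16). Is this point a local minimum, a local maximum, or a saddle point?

saddle point

The Hessian of J is constant: H = [[-6, -8], [-8, 0]].
det(H) = (-6)·0 − (-8)² = -64.
Since det(H) < 0, H is indefinite and the critical point is a saddle point.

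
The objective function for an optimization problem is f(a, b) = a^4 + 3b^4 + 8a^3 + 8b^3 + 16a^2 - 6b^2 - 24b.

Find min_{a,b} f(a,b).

-19

f(a,b) separates as P(a) + Q(b), so its minimum is min P + min Q.
P'(a) = 4a(a + 2)(a + 4) vanishes at a ∈ {-4, -2, 0}; Q'(b) = 12(b - 1)(b + 1)(b + 2) vanishes at b ∈ {-2, -1, 1}.
Local minima of P (where P''>0): P(-4)=0, P(0)=0. Local minima of Q: Q(-2)=8, Q(1)=-19.
So the global minimum of f is P(-4) + Q(1) = 0 − 19 = -19, attained at (-4, 1).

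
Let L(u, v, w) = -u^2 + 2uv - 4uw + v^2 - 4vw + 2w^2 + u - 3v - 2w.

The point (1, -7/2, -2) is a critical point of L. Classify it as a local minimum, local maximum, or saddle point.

The Hessian is constant: H = [[-2, 2, -4], [2, 2, -4], [-4, -4, 4]].
Leading principal minors: Δ₁ = -2, Δ₂ = -8, Δ₃ = 32.
The minors fit neither the all-positive nor the alternating-sign pattern, so H is indefinite: a saddle point.

saddle point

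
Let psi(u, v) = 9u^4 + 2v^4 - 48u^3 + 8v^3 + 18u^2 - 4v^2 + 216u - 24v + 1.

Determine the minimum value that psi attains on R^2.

psi(u,v) separates as P(u) + Q(v) + 1, so its minimum is min P + min Q + 1.
P'(u) = 36(u - 3)(u - 2)(u + 1) vanishes at u ∈ {-1, 2, 3}; Q'(v) = 8(v - 1)(v + 1)(v + 3) vanishes at v ∈ {-3, -1, 1}.
Local minima of P (where P''>0): P(-1)=-141, P(3)=243. Local minima of Q: Q(-3)=-18, Q(1)=-18.
So the global minimum of psi is P(-1) + Q(-3) + 1 = -141 − 18 + 1 = -158, attained at (-1, -3).

-158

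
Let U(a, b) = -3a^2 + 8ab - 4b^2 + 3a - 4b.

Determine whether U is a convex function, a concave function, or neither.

neither

U is quadratic, so its Hessian is the constant matrix H = [[-6, 8], [8, -8]].
det(H) = -16, tr(H) = -14.
det(H) < 0, so H is indefinite: neither convex nor concave.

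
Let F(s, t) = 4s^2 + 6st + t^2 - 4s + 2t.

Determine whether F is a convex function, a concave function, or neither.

F is quadratic, so its Hessian is the constant matrix H = [[8, 6], [6, 2]].
det(H) = -20, tr(H) = 10.
det(H) < 0, so H is indefinite: neither convex nor concave.

neither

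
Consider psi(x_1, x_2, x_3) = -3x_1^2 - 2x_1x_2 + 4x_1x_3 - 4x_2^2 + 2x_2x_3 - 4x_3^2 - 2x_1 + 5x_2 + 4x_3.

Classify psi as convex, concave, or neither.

psi is quadratic, so its Hessian is the constant matrix H = [[-6, -2, 4], [-2, -8, 2], [4, 2, -8]].
Leading principal minors: -6, 44, -232.
Signs alternate −, +, − ⇒ H ≺ 0 ⇒ concave.

concave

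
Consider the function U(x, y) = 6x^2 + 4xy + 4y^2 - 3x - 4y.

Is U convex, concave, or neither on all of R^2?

U is quadratic, so its Hessian is the constant matrix H = [[12, 4], [4, 8]].
det(H) = 80, tr(H) = 20.
det(H) > 0 and tr(H) > 0, so H is positive definite everywhere: convex.

convex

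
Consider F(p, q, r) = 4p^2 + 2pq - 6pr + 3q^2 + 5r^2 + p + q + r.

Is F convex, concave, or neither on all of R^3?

F is quadratic, so its Hessian is the constant matrix H = [[8, 2, -6], [2, 6, 0], [-6, 0, 10]].
Leading principal minors: 8, 44, 224.
All positive ⇒ H ≻ 0 ⇒ convex.

convex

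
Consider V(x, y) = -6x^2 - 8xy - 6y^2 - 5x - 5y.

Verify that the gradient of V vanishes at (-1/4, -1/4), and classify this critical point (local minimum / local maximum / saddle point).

local maximum

∇V = (-12x - 8y - 5, -8x - 12y - 5); substituting (-1/4, -1/4) gives ∇V = (0, 0), so (-1/4, -1/4) is indeed a critical point.
The Hessian of V is constant: H = [[-12, -8], [-8, -12]].
det(H) = (-12)·(-12) − (-8)² = 80.
det(H) > 0 and tr(H) = -24 < 0, so H is negative definite and the point is a local maximum.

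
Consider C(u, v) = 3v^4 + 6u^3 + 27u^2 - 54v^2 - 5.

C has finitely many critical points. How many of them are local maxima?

1

C separates as a function of u plus a function of v, so ∇C=0 decouples.
∂C/∂u = 18u(u + 3) = 0 at u ∈ {-3, 0}; ∂C/∂v = 12v(v - 3)(v + 3) = 0 at v ∈ {-3, 0, 3}.
The Hessian is diagonal: diag(C_uu, C_vv). Second derivatives: C_uu(-3)=-54, C_uu(0)=54; C_vv(-3)=216, C_vv(0)=-108, C_vv(3)=216.
Local maxima occur where both diagonal entries negative: (-3, 0). Count: 1.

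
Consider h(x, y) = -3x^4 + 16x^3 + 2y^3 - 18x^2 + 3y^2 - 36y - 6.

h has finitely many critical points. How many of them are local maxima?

2

h separates as a function of x plus a function of y, so ∇h=0 decouples.
∂h/∂x = -12x(x - 3)(x - 1) = 0 at x ∈ {0, 1, 3}; ∂h/∂y = 6(y - 2)(y + 3) = 0 at y ∈ {-3, 2}.
The Hessian is diagonal: diag(h_xx, h_yy). Second derivatives: h_xx(0)=-36, h_xx(1)=24, h_xx(3)=-72; h_yy(-3)=-30, h_yy(2)=30.
Local maxima occur where both diagonal entries negative: (0, -3), (3, -3). Count: 2.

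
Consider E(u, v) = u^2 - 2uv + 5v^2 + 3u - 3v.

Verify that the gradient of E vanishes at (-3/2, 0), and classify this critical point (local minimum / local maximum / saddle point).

∇E = (2u - 2v + 3, -2u + 10v - 3); substituting (-3/2, 0) gives ∇E = (0, 0), so (-3/2, 0) is indeed a critical point.
The Hessian of E is constant: H = [[2, -2], [-2, 10]].
det(H) = 2·10 − (-2)² = 16.
det(H) > 0 and tr(H) = 12 > 0, so H is positive definite and the point is a local minimum.

local minimum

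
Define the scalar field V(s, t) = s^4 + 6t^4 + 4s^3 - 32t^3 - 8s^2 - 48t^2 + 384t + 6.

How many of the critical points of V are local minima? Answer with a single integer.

4

V separates as a function of s plus a function of t, so ∇V=0 decouples.
∂V/∂s = 4s(s - 1)(s + 4) = 0 at s ∈ {-4, 0, 1}; ∂V/∂t = 24(t - 4)(t - 2)(t + 2) = 0 at t ∈ {-2, 2, 4}.
The Hessian is diagonal: diag(V_ss, V_tt). Second derivatives: V_ss(-4)=80, V_ss(0)=-16, V_ss(1)=20; V_tt(-2)=576, V_tt(2)=-192, V_tt(4)=288.
Local minima occur where both diagonal entries positive: (-4, -2), (-4, 4), (1, -2), (1, 4). Count: 4.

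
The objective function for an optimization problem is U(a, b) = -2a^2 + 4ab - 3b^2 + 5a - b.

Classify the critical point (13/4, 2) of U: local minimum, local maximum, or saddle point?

The Hessian of U is constant: H = [[-4, 4], [4, -6]].
det(H) = (-4)·(-6) − 4² = 8.
det(H) > 0 and tr(H) = -10 < 0, so H is negative definite and the point is a local maximum.

local maximum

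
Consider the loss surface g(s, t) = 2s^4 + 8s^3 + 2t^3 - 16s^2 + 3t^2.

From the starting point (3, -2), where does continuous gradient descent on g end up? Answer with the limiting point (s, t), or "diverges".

g is separable, so gradient descent decouples: s follows -∂g/∂s, t follows -∂g/∂t.
∂g/∂s = 8s(s - 1)(s + 4); at s=3 this is 336, so s decreases.
∂g/∂t = 6t(t + 1); at t=-2 this is 12, so t decreases.
The t-coordinate has no critical point in that direction and runs off to infinity.

diverges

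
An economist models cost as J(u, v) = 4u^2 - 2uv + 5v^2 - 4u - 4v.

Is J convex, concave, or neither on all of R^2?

J is quadratic, so its Hessian is the constant matrix H = [[8, -2], [-2, 10]].
det(H) = 76, tr(H) = 18.
det(H) > 0 and tr(H) > 0, so H is positive definite everywhere: convex.

convex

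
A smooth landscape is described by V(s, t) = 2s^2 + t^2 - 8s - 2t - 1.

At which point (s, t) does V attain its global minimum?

(2, 1)

V(s,t) separates as P(s) + Q(t) − 1, so its minimum is min P + min Q − 1.
P'(s) = 4s - 8 vanishes at s ∈ {2}; Q'(t) = 2(t - 1) vanishes at t ∈ {1}.
Local minima of P (where P''>0): P(2)=-8. Local minima of Q: Q(1)=-1.
So the global minimum of V is P(2) + Q(1) − 1 = -8 − 1 − 1 = -10, attained at (2, 1).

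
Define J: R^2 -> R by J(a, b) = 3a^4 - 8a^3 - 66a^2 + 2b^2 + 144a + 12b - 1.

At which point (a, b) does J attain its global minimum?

(-3, -3)

J(a,b) separates as P(a) + Q(b) − 1, so its minimum is min P + min Q − 1.
P'(a) = 12(a - 4)(a - 1)(a + 3) vanishes at a ∈ {-3, 1, 4}; Q'(b) = 4b + 12 vanishes at b ∈ {-3}.
Local minima of P (where P''>0): P(-3)=-567, P(4)=-224. Local minima of Q: Q(-3)=-18.
So the global minimum of J is P(-3) + Q(-3) − 1 = -567 − 18 − 1 = -586, attained at (-3, -3).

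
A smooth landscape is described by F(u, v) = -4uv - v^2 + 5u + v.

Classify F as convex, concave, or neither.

neither

F is quadratic, so its Hessian is the constant matrix H = [[0, -4], [-4, -2]].
det(H) = -16, tr(H) = -2.
det(H) < 0, so H is indefinite: neither convex nor concave.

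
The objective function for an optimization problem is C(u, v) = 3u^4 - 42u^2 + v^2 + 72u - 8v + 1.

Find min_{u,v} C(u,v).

C(u,v) separates as P(u) + Q(v) + 1, so its minimum is min P + min Q + 1.
P'(u) = 12(u - 2)(u - 1)(u + 3) vanishes at u ∈ {-3, 1, 2}; Q'(v) = 2v - 8 vanishes at v ∈ {4}.
Local minima of P (where P''>0): P(-3)=-351, P(2)=24. Local minima of Q: Q(4)=-16.
So the global minimum of C is P(-3) + Q(4) + 1 = -351 − 16 + 1 = -366, attained at (-3, 4).

-366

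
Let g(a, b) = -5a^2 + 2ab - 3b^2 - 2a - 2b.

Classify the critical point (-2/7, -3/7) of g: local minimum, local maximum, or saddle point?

The Hessian of g is constant: H = [[-10, 2], [2, -6]].
det(H) = (-10)·(-6) − 2² = 56.
det(H) > 0 and tr(H) = -16 < 0, so H is negative definite and the point is a local maximum.

local maximum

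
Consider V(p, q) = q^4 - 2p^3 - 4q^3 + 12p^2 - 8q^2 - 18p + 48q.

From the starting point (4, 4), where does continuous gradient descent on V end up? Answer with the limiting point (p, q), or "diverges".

diverges

V is separable, so gradient descent decouples: p follows -∂V/∂p, q follows -∂V/∂q.
∂V/∂p = -6(p - 3)(p - 1); at p=4 this is -18, so p increases.
∂V/∂q = 4(q - 3)(q - 2)(q + 2); at q=4 this is 48, so q decreases.
The p-coordinate has no critical point in that direction and runs off to infinity.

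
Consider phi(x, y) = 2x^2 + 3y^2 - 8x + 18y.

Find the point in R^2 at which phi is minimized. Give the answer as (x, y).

(2, -3)

phi(x,y) separates as P(x) + Q(y), so its minimum is min P + min Q.
P'(x) = 4x - 8 vanishes at x ∈ {2}; Q'(y) = 6y + 18 vanishes at y ∈ {-3}.
Local minima of P (where P''>0): P(2)=-8. Local minima of Q: Q(-3)=-27.
So the global minimum of phi is P(2) + Q(-3) = -8 − 27 = -35, attained at (2, -3).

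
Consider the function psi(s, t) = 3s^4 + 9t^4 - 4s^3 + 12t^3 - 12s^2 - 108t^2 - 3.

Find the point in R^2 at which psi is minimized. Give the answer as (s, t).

psi(s,t) separates as P(s) + Q(t) − 3, so its minimum is min P + min Q − 3.
P'(s) = 12s(s - 2)(s + 1) vanishes at s ∈ {-1, 0, 2}; Q'(t) = 36t(t - 2)(t + 3) vanishes at t ∈ {-3, 0, 2}.
Local minima of P (where P''>0): P(-1)=-5, P(2)=-32. Local minima of Q: Q(-3)=-567, Q(2)=-192.
So the global minimum of psi is P(2) + Q(-3) − 3 = -32 − 567 − 3 = -602, attained at (2, -3).

(2, -3)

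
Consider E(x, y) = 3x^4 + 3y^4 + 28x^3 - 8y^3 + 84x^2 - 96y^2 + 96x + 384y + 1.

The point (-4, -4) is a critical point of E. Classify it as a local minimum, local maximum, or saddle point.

local minimum

The mixed partial ∂²E/∂x∂y is 0, so the Hessian at any point is diag(E_xx, E_yy) = diag(12(3x^2 + 14x + 14), 12(3y^2 - 4y - 16)).
At (-4, -4): H = diag(72, 576).
Both eigenvalues are positive, so H is positive definite: a local minimum.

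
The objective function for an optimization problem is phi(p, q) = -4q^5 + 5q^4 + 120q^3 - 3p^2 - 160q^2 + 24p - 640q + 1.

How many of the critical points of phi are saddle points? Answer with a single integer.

phi separates as a function of p plus a function of q, so ∇phi=0 decouples.
∂phi/∂p = -6(p - 4) = 0 at p ∈ {4}; ∂phi/∂q = -20(q - 4)(q - 2)(q + 1)(q + 4) = 0 at q ∈ {-4, -1, 2, 4}.
The Hessian is diagonal: diag(phi_pp, phi_qq). Second derivatives: phi_pp(4)=-6; phi_qq(-4)=2880, phi_qq(-1)=-900, phi_qq(2)=720, phi_qq(4)=-1600.
Saddle points occur where the two diagonal entries have opposite signs: (4, -4), (4, 2). Count: 2.

2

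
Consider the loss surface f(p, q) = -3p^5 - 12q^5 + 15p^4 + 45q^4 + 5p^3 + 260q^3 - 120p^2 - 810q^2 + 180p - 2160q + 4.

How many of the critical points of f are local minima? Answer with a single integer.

4

f separates as a function of p plus a function of q, so ∇f=0 decouples.
∂f/∂p = -15(p - 3)(p - 2)(p - 1)(p + 2) = 0 at p ∈ {-2, 1, 2, 3}; ∂f/∂q = -60(q - 4)(q - 3)(q + 1)(q + 3) = 0 at q ∈ {-3, -1, 3, 4}.
The Hessian is diagonal: diag(f_pp, f_qq). Second derivatives: f_pp(-2)=900, f_pp(1)=-90, f_pp(2)=60, f_pp(3)=-150; f_qq(-3)=5040, f_qq(-1)=-2400, f_qq(3)=1440, f_qq(4)=-2100.
Local minima occur where both diagonal entries positive: (-2, -3), (-2, 3), (2, -3), (2, 3). Count: 4.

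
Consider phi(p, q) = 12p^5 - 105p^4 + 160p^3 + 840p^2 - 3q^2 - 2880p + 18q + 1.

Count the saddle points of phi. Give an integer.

phi separates as a function of p plus a function of q, so ∇phi=0 decouples.
∂phi/∂p = 60(p - 4)(p - 3)(p - 2)(p + 2) = 0 at p ∈ {-2, 2, 3, 4}; ∂phi/∂q = -6(q - 3) = 0 at q ∈ {3}.
The Hessian is diagonal: diag(phi_pp, phi_qq). Second derivatives: phi_pp(-2)=-7200, phi_pp(2)=480, phi_pp(3)=-300, phi_pp(4)=720; phi_qq(3)=-6.
Saddle points occur where the two diagonal entries have opposite signs: (2, 3), (4, 3). Count: 2.

2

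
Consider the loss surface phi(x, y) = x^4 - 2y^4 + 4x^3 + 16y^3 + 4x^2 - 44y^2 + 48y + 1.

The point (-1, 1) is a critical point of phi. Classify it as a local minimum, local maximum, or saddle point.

local maximum

The mixed partial ∂²phi/∂x∂y is 0, so the Hessian at any point is diag(phi_xx, phi_yy) = diag(4(3x^2 + 6x + 2), 8(-3y^2 + 12y - 11)).
At (-1, 1): H = diag(-4, -16).
Both eigenvalues are negative, so H is negative definite: a local maximum.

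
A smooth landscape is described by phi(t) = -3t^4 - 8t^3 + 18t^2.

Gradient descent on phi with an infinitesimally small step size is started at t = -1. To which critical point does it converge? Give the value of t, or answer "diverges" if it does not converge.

0

phi'(t) = -12t(t - 1)(t + 3), so phi'(-1) = -48.
Gradient descent moves in the -phi' direction, i.e. t is increasing.
The nearest critical point in that direction is t = 0, where phi'' = 36 > 0 (a local minimum). The iterate converges there.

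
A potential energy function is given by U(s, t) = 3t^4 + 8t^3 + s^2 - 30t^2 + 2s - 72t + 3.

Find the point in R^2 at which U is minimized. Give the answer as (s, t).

(-1, 2)

U(s,t) separates as P(s) + Q(t) + 3, so its minimum is min P + min Q + 3.
P'(s) = 2s + 2 vanishes at s ∈ {-1}; Q'(t) = 12(t - 2)(t + 1)(t + 3) vanishes at t ∈ {-3, -1, 2}.
Local minima of P (where P''>0): P(-1)=-1. Local minima of Q: Q(-3)=-27, Q(2)=-152.
So the global minimum of U is P(-1) + Q(2) + 3 = -1 − 152 + 3 = -150, attained at (-1, 2).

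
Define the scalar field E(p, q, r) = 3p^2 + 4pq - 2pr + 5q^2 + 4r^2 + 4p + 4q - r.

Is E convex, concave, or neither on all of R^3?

convex

E is quadratic, so its Hessian is the constant matrix H = [[6, 4, -2], [4, 10, 0], [-2, 0, 8]].
Leading principal minors: 6, 44, 312.
All positive ⇒ H ≻ 0 ⇒ convex.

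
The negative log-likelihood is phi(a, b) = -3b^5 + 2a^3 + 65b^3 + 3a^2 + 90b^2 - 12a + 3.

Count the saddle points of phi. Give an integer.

4

phi separates as a function of a plus a function of b, so ∇phi=0 decouples.
∂phi/∂a = 6(a - 1)(a + 2) = 0 at a ∈ {-2, 1}; ∂phi/∂b = -15b(b - 4)(b + 1)(b + 3) = 0 at b ∈ {-3, -1, 0, 4}.
The Hessian is diagonal: diag(phi_aa, phi_bb). Second derivatives: phi_aa(-2)=-18, phi_aa(1)=18; phi_bb(-3)=630, phi_bb(-1)=-150, phi_bb(0)=180, phi_bb(4)=-2100.
Saddle points occur where the two diagonal entries have opposite signs: (-2, -3), (-2, 0), (1, -1), (1, 4). Count: 4.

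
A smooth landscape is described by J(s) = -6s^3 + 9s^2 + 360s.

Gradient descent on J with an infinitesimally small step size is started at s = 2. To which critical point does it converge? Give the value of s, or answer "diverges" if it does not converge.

J'(s) = -18(s - 5)(s + 4), so J'(2) = 324.
Gradient descent moves in the -J' direction, i.e. s is decreasing.
The nearest critical point in that direction is s = -4, where J'' = 162 > 0 (a local minimum). The iterate converges there.

-4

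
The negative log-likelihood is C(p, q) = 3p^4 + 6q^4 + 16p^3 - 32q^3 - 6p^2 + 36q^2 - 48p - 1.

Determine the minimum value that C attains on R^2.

C(p,q) separates as A(p) + B(q) − 1, so its minimum is min A + min B − 1.
A'(p) = 12(p - 1)(p + 1)(p + 4) vanishes at p ∈ {-4, -1, 1}; B'(q) = 24q(q - 3)(q - 1) vanishes at q ∈ {0, 1, 3}.
Local minima of A (where A''>0): A(-4)=-160, A(1)=-35. Local minima of B: B(0)=0, B(3)=-54.
So the global minimum of C is A(-4) + B(3) − 1 = -160 − 54 − 1 = -215, attained at (-4, 3).

-215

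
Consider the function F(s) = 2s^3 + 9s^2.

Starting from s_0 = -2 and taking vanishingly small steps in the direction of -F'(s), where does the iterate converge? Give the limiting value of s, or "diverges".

F'(s) = 6s(s + 3), so F'(-2) = -12.
Gradient descent moves in the -F' direction, i.e. s is increasing.
The nearest critical point in that direction is s = 0, where F'' = 18 > 0 (a local minimum). The iterate converges there.

0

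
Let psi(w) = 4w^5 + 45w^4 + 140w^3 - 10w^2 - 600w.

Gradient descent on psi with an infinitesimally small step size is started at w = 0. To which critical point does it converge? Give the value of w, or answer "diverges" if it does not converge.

1

psi'(w) = 20(w - 1)(w + 2)(w + 3)(w + 5), so psi'(0) = -600.
Gradient descent moves in the -psi' direction, i.e. w is increasing.
The nearest critical point in that direction is w = 1, where psi'' = 1440 > 0 (a local minimum). The iterate converges there.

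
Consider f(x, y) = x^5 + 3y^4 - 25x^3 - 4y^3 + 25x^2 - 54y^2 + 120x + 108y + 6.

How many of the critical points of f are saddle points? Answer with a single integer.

6

f separates as a function of x plus a function of y, so ∇f=0 decouples.
∂f/∂x = 5(x - 3)(x - 2)(x + 1)(x + 4) = 0 at x ∈ {-4, -1, 2, 3}; ∂f/∂y = 12(y - 3)(y - 1)(y + 3) = 0 at y ∈ {-3, 1, 3}.
The Hessian is diagonal: diag(f_xx, f_yy). Second derivatives: f_xx(-4)=-630, f_xx(-1)=180, f_xx(2)=-90, f_xx(3)=140; f_yy(-3)=288, f_yy(1)=-96, f_yy(3)=144.
Saddle points occur where the two diagonal entries have opposite signs: (-4, -3), (-4, 3), (-1, 1), (2, -3), (2, 3), (3, 1). Count: 6.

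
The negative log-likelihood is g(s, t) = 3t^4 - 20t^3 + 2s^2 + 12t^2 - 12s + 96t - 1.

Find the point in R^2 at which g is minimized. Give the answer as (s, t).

(3, -1)

g(s,t) separates as P(s) + Q(t) − 1, so its minimum is min P + min Q − 1.
P'(s) = 4s - 12 vanishes at s ∈ {3}; Q'(t) = 12(t - 4)(t - 2)(t + 1) vanishes at t ∈ {-1, 2, 4}.
Local minima of P (where P''>0): P(3)=-18. Local minima of Q: Q(-1)=-61, Q(4)=64.
So the global minimum of g is P(3) + Q(-1) − 1 = -18 − 61 − 1 = -80, attained at (3, -1).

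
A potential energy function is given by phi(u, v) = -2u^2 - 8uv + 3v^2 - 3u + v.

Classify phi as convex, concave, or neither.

phi is quadratic, so its Hessian is the constant matrix H = [[-4, -8], [-8, 6]].
det(H) = -88, tr(H) = 2.
det(H) < 0, so H is indefinite: neither convex nor concave.

neither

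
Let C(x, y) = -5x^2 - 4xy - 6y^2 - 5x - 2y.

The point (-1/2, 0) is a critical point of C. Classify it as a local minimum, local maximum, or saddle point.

local maximum

The Hessian of C is constant: H = [[-10, -4], [-4, -12]].
det(H) = (-10)·(-12) − (-4)² = 104.
det(H) > 0 and tr(H) = -22 < 0, so H is negative definite and the point is a local maximum.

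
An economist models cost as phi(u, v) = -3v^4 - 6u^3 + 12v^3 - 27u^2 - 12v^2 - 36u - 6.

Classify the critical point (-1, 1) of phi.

saddle point

The mixed partial ∂²phi/∂u∂v is 0, so the Hessian at any point is diag(phi_uu, phi_vv) = diag(-18(2u + 3), 12(-3v^2 + 6v - 2)).
At (-1, 1): H = diag(-18, 12).
The eigenvalues have opposite signs, so H is indefinite: a saddle point.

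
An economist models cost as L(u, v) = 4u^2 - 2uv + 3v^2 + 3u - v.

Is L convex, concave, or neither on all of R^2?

convex

L is quadratic, so its Hessian is the constant matrix H = [[8, -2], [-2, 6]].
det(H) = 44, tr(H) = 14.
det(H) > 0 and tr(H) > 0, so H is positive definite everywhere: convex.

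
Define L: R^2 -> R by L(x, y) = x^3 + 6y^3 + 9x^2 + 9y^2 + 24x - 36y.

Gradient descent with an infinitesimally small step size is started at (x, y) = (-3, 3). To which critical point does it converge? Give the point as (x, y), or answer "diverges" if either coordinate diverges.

L is separable, so gradient descent decouples: x follows -∂L/∂x, y follows -∂L/∂y.
∂L/∂x = 3(x + 2)(x + 4); at x=-3 this is -3, so x increases.
∂L/∂y = 18(y - 1)(y + 2); at y=3 this is 180, so y decreases.
x converges to its nearest critical value -2 (a local min of the x-part); y converges to 1. The iterate converges to (-2, 1).

(-2, 1)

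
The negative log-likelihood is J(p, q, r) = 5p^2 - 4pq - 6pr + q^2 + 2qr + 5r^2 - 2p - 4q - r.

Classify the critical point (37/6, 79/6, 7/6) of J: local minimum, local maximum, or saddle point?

The Hessian is constant: H = [[10, -4, -6], [-4, 2, 2], [-6, 2, 10]].
Leading principal minors: Δ₁ = 10, Δ₂ = 4, Δ₃ = 24.
All leading minors are positive, so H is positive definite: a local minimum.

local minimum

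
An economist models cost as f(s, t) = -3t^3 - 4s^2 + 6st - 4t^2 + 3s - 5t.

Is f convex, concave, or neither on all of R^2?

The term -3t^3 is cubic, so the Hessian is not constant.
∂²f/∂t² = -18t - 8, which takes both signs as t varies (negative for sufficiently large t). A diagonal entry of the Hessian changing sign means the Hessian is neither positive- nor negative-semidefinite on all of R^2.

neither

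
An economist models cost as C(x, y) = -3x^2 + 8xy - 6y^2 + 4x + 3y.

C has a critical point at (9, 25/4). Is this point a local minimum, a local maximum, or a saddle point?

The Hessian of C is constant: H = [[-6, 8], [8, -12]].
det(H) = (-6)·(-12) − 8² = 8.
det(H) > 0 and tr(H) = -18 < 0, so H is negative definite and the point is a local maximum.

local maximum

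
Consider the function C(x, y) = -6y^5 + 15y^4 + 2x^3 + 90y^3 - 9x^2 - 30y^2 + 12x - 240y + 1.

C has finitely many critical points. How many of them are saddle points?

C separates as a function of x plus a function of y, so ∇C=0 decouples.
∂C/∂x = 6(x - 2)(x - 1) = 0 at x ∈ {1, 2}; ∂C/∂y = -30(y - 4)(y - 1)(y + 1)(y + 2) = 0 at y ∈ {-2, -1, 1, 4}.
The Hessian is diagonal: diag(C_xx, C_yy). Second derivatives: C_xx(1)=-6, C_xx(2)=6; C_yy(-2)=540, C_yy(-1)=-300, C_yy(1)=540, C_yy(4)=-2700.
Saddle points occur where the two diagonal entries have opposite signs: (1, -2), (1, 1), (2, -1), (2, 4). Count: 4.

4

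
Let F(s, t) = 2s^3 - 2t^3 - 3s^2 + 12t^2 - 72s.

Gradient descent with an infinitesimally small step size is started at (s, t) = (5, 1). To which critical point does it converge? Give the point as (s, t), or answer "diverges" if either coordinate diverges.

F is separable, so gradient descent decouples: s follows -∂F/∂s, t follows -∂F/∂t.
∂F/∂s = 6(s - 4)(s + 3); at s=5 this is 48, so s decreases.
∂F/∂t = -6t(t - 4); at t=1 this is 18, so t decreases.
s converges to its nearest critical value 4 (a local min of the s-part); t converges to 0. The iterate converges to (4, 0).

(4, 0)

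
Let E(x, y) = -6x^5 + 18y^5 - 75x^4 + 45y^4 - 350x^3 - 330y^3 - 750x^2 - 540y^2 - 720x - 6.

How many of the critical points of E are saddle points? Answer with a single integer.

E separates as a function of x plus a function of y, so ∇E=0 decouples.
∂E/∂x = -30(x + 1)(x + 2)(x + 3)(x + 4) = 0 at x ∈ {-4, -3, -2, -1}; ∂E/∂y = 90y(y - 3)(y + 1)(y + 4) = 0 at y ∈ {-4, -1, 0, 3}.
The Hessian is diagonal: diag(E_xx, E_yy). Second derivatives: E_xx(-4)=180, E_xx(-3)=-60, E_xx(-2)=60, E_xx(-1)=-180; E_yy(-4)=-7560, E_yy(-1)=1080, E_yy(0)=-1080, E_yy(3)=7560.
Saddle points occur where the two diagonal entries have opposite signs: (-4, -4), (-4, 0), (-3, -1), (-3, 3), (-2, -4), (-2, 0), (-1, -1), (-1, 3). Count: 8.

8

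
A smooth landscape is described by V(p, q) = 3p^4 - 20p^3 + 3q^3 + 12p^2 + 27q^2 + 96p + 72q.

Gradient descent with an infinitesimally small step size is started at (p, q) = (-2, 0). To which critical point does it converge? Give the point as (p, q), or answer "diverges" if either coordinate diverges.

V is separable, so gradient descent decouples: p follows -∂V/∂p, q follows -∂V/∂q.
∂V/∂p = 12(p - 4)(p - 2)(p + 1); at p=-2 this is -288, so p increases.
∂V/∂q = 9(q + 2)(q + 4); at q=0 this is 72, so q decreases.
p converges to its nearest critical value -1 (a local min of the p-part); q converges to -2. The iterate converges to (-1, -2).

(-1, -2)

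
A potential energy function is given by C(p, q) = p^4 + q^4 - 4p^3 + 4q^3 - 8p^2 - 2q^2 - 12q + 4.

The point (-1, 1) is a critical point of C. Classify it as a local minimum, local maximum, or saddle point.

The mixed partial ∂²C/∂p∂q is 0, so the Hessian at any point is diag(C_pp, C_qq) = diag(4(3p^2 - 6p - 4), 4(3q^2 + 6q - 1)).
At (-1, 1): H = diag(20, 32).
Both eigenvalues are positive, so H is positive definite: a local minimum.

local minimum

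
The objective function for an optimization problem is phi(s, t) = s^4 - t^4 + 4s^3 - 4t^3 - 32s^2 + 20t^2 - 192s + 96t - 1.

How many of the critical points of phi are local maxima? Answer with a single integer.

phi separates as a function of s plus a function of t, so ∇phi=0 decouples.
∂phi/∂s = 4(s - 4)(s + 3)(s + 4) = 0 at s ∈ {-4, -3, 4}; ∂phi/∂t = -4(t - 3)(t + 2)(t + 4) = 0 at t ∈ {-4, -2, 3}.
The Hessian is diagonal: diag(phi_ss, phi_tt). Second derivatives: phi_ss(-4)=32, phi_ss(-3)=-28, phi_ss(4)=224; phi_tt(-4)=-56, phi_tt(-2)=40, phi_tt(3)=-140.
Local maxima occur where both diagonal entries negative: (-3, -4), (-3, 3). Count: 2.

2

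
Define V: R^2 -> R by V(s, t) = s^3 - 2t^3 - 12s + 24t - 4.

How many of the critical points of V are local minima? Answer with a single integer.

1

V separates as a function of s plus a function of t, so ∇V=0 decouples.
∂V/∂s = 3(s - 2)(s + 2) = 0 at s ∈ {-2, 2}; ∂V/∂t = -6(t - 2)(t + 2) = 0 at t ∈ {-2, 2}.
The Hessian is diagonal: diag(V_ss, V_tt). Second derivatives: V_ss(-2)=-12, V_ss(2)=12; V_tt(-2)=24, V_tt(2)=-24.
Local minima occur where both diagonal entries positive: (2, -2). Count: 1.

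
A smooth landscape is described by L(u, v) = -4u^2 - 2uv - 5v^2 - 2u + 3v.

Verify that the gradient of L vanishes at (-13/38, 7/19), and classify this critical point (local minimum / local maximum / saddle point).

∇L = (-8u - 2v - 2, -2u - 10v + 3); substituting (-13/38, 7/19) gives ∇L = (0, 0), so (-13/38, 7/19) is indeed a critical point.
The Hessian of L is constant: H = [[-8, -2], [-2, -10]].
det(H) = (-8)·(-10) − (-2)² = 76.
det(H) > 0 and tr(H) = -18 < 0, so H is negative definite and the point is a local maximum.

local maximum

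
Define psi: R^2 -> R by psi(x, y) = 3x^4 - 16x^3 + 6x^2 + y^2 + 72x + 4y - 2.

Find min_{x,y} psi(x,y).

-53

psi(x,y) separates as P(x) + Q(y) − 2, so its minimum is min P + min Q − 2.
P'(x) = 12(x - 3)(x - 2)(x + 1) vanishes at x ∈ {-1, 2, 3}; Q'(y) = 2y + 4 vanishes at y ∈ {-2}.
Local minima of P (where P''>0): P(-1)=-47, P(3)=81. Local minima of Q: Q(-2)=-4.
So the global minimum of psi is P(-1) + Q(-2) − 2 = -47 − 4 − 2 = -53, attained at (-1, -2).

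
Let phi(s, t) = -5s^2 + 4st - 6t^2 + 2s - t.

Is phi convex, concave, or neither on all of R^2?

phi is quadratic, so its Hessian is the constant matrix H = [[-10, 4], [4, -12]].
det(H) = 104, tr(H) = -22.
det(H) > 0 and tr(H) < 0, so H is negative definite everywhere: concave.

concave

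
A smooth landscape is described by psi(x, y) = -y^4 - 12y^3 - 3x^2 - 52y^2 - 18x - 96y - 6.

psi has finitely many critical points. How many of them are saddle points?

1

psi separates as a function of x plus a function of y, so ∇psi=0 decouples.
∂psi/∂x = -6(x + 3) = 0 at x ∈ {-3}; ∂psi/∂y = -4(y + 2)(y + 3)(y + 4) = 0 at y ∈ {-4, -3, -2}.
The Hessian is diagonal: diag(psi_xx, psi_yy). Second derivatives: psi_xx(-3)=-6; psi_yy(-4)=-8, psi_yy(-3)=4, psi_yy(-2)=-8.
Saddle points occur where the two diagonal entries have opposite signs: (-3, -3). Count: 1.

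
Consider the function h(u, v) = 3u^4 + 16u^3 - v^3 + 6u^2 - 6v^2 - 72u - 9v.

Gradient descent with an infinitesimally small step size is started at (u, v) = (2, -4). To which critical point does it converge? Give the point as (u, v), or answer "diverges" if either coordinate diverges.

(1, -3)

h is separable, so gradient descent decouples: u follows -∂h/∂u, v follows -∂h/∂v.
∂h/∂u = 12(u - 1)(u + 2)(u + 3); at u=2 this is 240, so u decreases.
∂h/∂v = -3(v + 1)(v + 3); at v=-4 this is -9, so v increases.
u converges to its nearest critical value 1 (a local min of the u-part); v converges to -3. The iterate converges to (1, -3).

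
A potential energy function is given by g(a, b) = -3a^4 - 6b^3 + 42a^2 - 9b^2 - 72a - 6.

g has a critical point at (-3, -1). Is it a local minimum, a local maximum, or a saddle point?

The mixed partial ∂²g/∂a∂b is 0, so the Hessian at any point is diag(g_aa, g_bb) = diag(12(-3a^2 + 7), -18(2b + 1)).
At (-3, -1): H = diag(-240, 18).
The eigenvalues have opposite signs, so H is indefinite: a saddle point.

saddle point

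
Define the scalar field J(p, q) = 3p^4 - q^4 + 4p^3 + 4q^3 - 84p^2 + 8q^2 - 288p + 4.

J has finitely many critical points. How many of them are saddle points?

J separates as a function of p plus a function of q, so ∇J=0 decouples.
∂J/∂p = 12(p - 4)(p + 2)(p + 3) = 0 at p ∈ {-3, -2, 4}; ∂J/∂q = -4q(q - 4)(q + 1) = 0 at q ∈ {-1, 0, 4}.
The Hessian is diagonal: diag(J_pp, J_qq). Second derivatives: J_pp(-3)=84, J_pp(-2)=-72, J_pp(4)=504; J_qq(-1)=-20, J_qq(0)=16, J_qq(4)=-80.
Saddle points occur where the two diagonal entries have opposite signs: (-3, -1), (-3, 4), (-2, 0), (4, -1), (4, 4). Count: 5.

5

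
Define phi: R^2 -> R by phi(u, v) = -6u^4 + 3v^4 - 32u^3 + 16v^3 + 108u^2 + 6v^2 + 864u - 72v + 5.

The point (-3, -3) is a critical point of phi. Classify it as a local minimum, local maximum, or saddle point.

The mixed partial ∂²phi/∂u∂v is 0, so the Hessian at any point is diag(phi_uu, phi_vv) = diag(24(-3u^2 - 8u + 9), 12(3v^2 + 8v + 1)).
At (-3, -3): H = diag(144, 48).
Both eigenvalues are positive, so H is positive definite: a local minimum.

local minimum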